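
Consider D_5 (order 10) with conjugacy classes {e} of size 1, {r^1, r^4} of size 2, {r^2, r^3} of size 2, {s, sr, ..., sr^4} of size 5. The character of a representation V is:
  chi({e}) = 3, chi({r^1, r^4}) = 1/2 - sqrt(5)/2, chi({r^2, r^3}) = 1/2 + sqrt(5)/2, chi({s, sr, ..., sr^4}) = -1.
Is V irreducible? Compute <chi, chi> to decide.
Not irreducible (reducible): <chi, chi> = 2 > 1.

Derivation: <chi, chi> = (1/|G|) sum_C |C| * |chi(C)|^2 = (1/10)[1*|3|^2 + 2*|1/2 - sqrt(5)/2|^2 + 2*|1/2 + sqrt(5)/2|^2 + 5*|-1|^2]
  = (1/10)[(9) + (3 - sqrt(5)) + (sqrt(5) + 3) + (5)] = 20/10 = 2.
A character is irreducible iff <chi, chi> = 1, so this representation is reducible.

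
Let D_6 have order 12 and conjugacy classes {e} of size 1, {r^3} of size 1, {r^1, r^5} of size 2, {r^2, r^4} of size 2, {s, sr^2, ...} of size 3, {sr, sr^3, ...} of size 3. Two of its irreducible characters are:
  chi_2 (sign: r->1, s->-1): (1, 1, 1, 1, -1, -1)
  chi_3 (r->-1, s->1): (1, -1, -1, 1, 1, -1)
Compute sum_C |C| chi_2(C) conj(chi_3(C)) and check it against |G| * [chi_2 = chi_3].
Sum = 0; so <chi_2, chi_3> = 0 (distinct irreducibles are orthogonal).

Why: Compute term by term over conjugacy classes (|C| * chi_2(C) * conj(chi_3(C))):
  1*(1)*conj(1) + 1*(1)*conj(-1) + 2*(1)*conj(-1) + 2*(1)*conj(1) + 3*(-1)*conj(1) + 3*(-1)*conj(-1)
  = (1) + (-1) + (-2) + (2) + (-3) + (3)
  = 0.
Dividing by |G| = 12 gives 0/12 = 0, matching the row-orthogonality relation <chi_2, chi_3> = [chi_2 = chi_3].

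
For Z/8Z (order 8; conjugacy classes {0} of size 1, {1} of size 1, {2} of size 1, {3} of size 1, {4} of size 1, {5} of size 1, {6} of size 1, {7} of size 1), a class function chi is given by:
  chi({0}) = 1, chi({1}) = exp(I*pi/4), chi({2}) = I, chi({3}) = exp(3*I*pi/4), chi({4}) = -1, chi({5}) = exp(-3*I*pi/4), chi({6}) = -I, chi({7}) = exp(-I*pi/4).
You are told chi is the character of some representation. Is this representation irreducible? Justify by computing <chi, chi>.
Irreducible: <chi, chi> = 1.

Justification: <chi, chi> = (1/|G|) sum_C |C| * |chi(C)|^2 = (1/8)[1*|1|^2 + 1*|exp(I*pi/4)|^2 + 1*|I|^2 + 1*|exp(3*I*pi/4)|^2 + 1*|-1|^2 + 1*|exp(-3*I*pi/4)|^2 + 1*|-I|^2 + 1*|exp(-I*pi/4)|^2]
  = (1/8)[(1) + (1) + (1) + (1) + (1) + (1) + (1) + (1)] = 8/8 = 1.
(Exp terms are combined using exp(i*s)*conj(exp(i*t)) = exp(i*(s-t)), and sums of them are collapsed using the identity that for every m > 1 the m distinct m-th roots of unity sum to 0, e.g. 1 + exp(2*I*pi/3) + exp(-2*I*pi/3) = 0.)
A character is irreducible iff <chi, chi> = 1, so this representation is irreducible.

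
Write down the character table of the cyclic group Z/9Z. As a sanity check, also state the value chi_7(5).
Character table of Z/9Z (irreps indexed chi_0,...,chi_8 with chi_k(m) = zeta_9^(k*m), zeta_9 = exp(2*pi*i/9)):
  irrep \ class  {0} (size 1)  {1} (size 1)    {2} (size 1)    {3} (size 1)    {4} (size 1)    {5} (size 1)    {6} (size 1)    {7} (size 1)    {8} (size 1)  
  chi_0          1             1               1               1               1               1               1               1               1             
  chi_1          1             exp(2*I*pi/9)   exp(4*I*pi/9)   exp(2*I*pi/3)   exp(8*I*pi/9)   exp(-8*I*pi/9)  exp(-2*I*pi/3)  exp(-4*I*pi/9)  exp(-2*I*pi/9)
  chi_2          1             exp(4*I*pi/9)   exp(8*I*pi/9)   exp(-2*I*pi/3)  exp(-2*I*pi/9)  exp(2*I*pi/9)   exp(2*I*pi/3)   exp(-8*I*pi/9)  exp(-4*I*pi/9)
  chi_3          1             exp(2*I*pi/3)   exp(-2*I*pi/3)  1               exp(2*I*pi/3)   exp(-2*I*pi/3)  1               exp(2*I*pi/3)   exp(-2*I*pi/3)
  chi_4          1             exp(8*I*pi/9)   exp(-2*I*pi/9)  exp(2*I*pi/3)   exp(-4*I*pi/9)  exp(4*I*pi/9)   exp(-2*I*pi/3)  exp(2*I*pi/9)   exp(-8*I*pi/9)
  chi_5          1             exp(-8*I*pi/9)  exp(2*I*pi/9)   exp(-2*I*pi/3)  exp(4*I*pi/9)   exp(-4*I*pi/9)  exp(2*I*pi/3)   exp(-2*I*pi/9)  exp(8*I*pi/9) 
  chi_6          1             exp(-2*I*pi/3)  exp(2*I*pi/3)   1               exp(-2*I*pi/3)  exp(2*I*pi/3)   1               exp(-2*I*pi/3)  exp(2*I*pi/3) 
  chi_7          1             exp(-4*I*pi/9)  exp(-8*I*pi/9)  exp(2*I*pi/3)   exp(2*I*pi/9)   exp(-2*I*pi/9)  exp(-2*I*pi/3)  exp(8*I*pi/9)   exp(4*I*pi/9) 
  chi_8          1             exp(-2*I*pi/9)  exp(-4*I*pi/9)  exp(-2*I*pi/3)  exp(-8*I*pi/9)  exp(8*I*pi/9)   exp(2*I*pi/3)   exp(4*I*pi/9)   exp(2*I*pi/9) 

Spot check: chi_7(5) = zeta_9^(7*5) = zeta_9^35 = exp(-2*I*pi/9).

Why: Z/9Z is abelian, so all 9 irreducible complex representations are 1-dimensional. They are given by chi_k(m) = zeta_9^(k*m) for k = 0,...,8. Row orthogonality: sum_m chi_k(m) conj(chi_l(m)) = 9 * [k = l].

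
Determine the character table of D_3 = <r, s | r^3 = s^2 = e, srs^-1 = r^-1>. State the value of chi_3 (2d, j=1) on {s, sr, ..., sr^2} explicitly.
Conjugacy classes: {e} of size 1, {r^1, r^2} of size 2, {s, sr, ..., sr^2} of size 3.
Character table:
  irrep \ class              {e} (size 1)  {r^1, r^2} (size 2)  {s, sr, ..., sr^2} (size 3)
  chi_1 (triv)               1             1                    1                          
  chi_2 (sign: r->1, s->-1)  1             1                    -1                         
  chi_3 (2d, j=1)            2             -1                   0                          

Spot check: chi_3 (2d, j=1) on {s, sr, ..., sr^2} = 0.

Why: D_3 has order 2*3 = 6 with 3 conjugacy classes, hence 3 irreducibles. Sum of squared dims 1 + 1 + 4 = 6 = |G|. Linear characters come from the abelianisation; the 2-dimensional irreps have character r^k -> 2*cos(2*pi*j*k/3), reflections -> 0.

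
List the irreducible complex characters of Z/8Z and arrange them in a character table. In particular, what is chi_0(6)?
Character table of Z/8Z (irreps indexed chi_0,...,chi_7 with chi_k(m) = zeta_8^(k*m), zeta_8 = exp(2*pi*i/8)):
  irrep \ class  {0} (size 1)  {1} (size 1)    {2} (size 1)  {3} (size 1)    {4} (size 1)  {5} (size 1)    {6} (size 1)  {7} (size 1)  
  chi_0          1             1               1             1               1             1               1             1             
  chi_1          1             exp(I*pi/4)     I             exp(3*I*pi/4)   -1            exp(-3*I*pi/4)  -I            exp(-I*pi/4)  
  chi_2          1             I               -1            -I              1             I               -1            -I            
  chi_3          1             exp(3*I*pi/4)   -I            exp(I*pi/4)     -1            exp(-I*pi/4)    I             exp(-3*I*pi/4)
  chi_4          1             -1              1             -1              1             -1              1             -1            
  chi_5          1             exp(-3*I*pi/4)  I             exp(-I*pi/4)    -1            exp(I*pi/4)     -I            exp(3*I*pi/4) 
  chi_6          1             -I              -1            I               1             -I              -1            I             
  chi_7          1             exp(-I*pi/4)    -I            exp(-3*I*pi/4)  -1            exp(3*I*pi/4)   I             exp(I*pi/4)   

Spot check: chi_0(6) = zeta_8^(0*6) = zeta_8^0 = 1.

Details: Z/8Z is abelian, so all 8 irreducible complex representations are 1-dimensional. They are given by chi_k(m) = zeta_8^(k*m) for k = 0,...,7. Row orthogonality: sum_m chi_k(m) conj(chi_l(m)) = 8 * [k = l].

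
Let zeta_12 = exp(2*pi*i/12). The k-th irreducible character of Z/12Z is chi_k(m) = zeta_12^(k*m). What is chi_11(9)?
chi_11(9) = zeta_12^99 = I

Justification: chi_11(9) = zeta_12^(11*9) = zeta_12^99. Since zeta_12^12 = 1, this equals zeta_12^3 = exp(2*pi*i*3/12) = I.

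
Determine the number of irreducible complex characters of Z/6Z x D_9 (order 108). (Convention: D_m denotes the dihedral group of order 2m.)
36

Explanation: The number of irreducible complex representations of a finite group equals its number of conjugacy classes. For a direct product, #classes(G x H) = #classes(G) * #classes(H). Z/6Z has 6 classes (abelian), D_9 has 6 classes, so 6 * 6 = 36, so Z/6Z x D_9 (order 108) has exactly 36 irreducible complex representations.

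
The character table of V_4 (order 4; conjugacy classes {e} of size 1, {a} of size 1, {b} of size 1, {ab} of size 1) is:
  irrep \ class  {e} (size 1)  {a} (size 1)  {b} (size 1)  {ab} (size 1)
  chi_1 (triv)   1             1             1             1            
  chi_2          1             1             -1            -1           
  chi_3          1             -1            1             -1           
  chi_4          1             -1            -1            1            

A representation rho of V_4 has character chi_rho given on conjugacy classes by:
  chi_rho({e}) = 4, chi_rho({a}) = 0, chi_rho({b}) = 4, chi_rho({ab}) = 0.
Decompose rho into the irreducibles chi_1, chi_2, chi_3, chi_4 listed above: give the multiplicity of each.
Multiplicities: chi_1: 2, chi_2: 0, chi_3: 2, chi_4: 0.

Explanation: Use <chi_rho, chi> = (1/|G|) sum_C |C| * chi_rho(C) * conj(chi(C)) with |G| = 4 for each irreducible chi in the table:
  <chi_rho, chi_1> = (1/4)[1*(4)*conj(1) + 1*(0)*conj(1) + 1*(4)*conj(1) + 1*(0)*conj(1)]
      = (1/4)[(4) + (0) + (4) + (0)] = 8/4 = 2
  <chi_rho, chi_2> = (1/4)[1*(4)*conj(1) + 1*(0)*conj(1) + 1*(4)*conj(-1) + 1*(0)*conj(-1)]
      = (1/4)[(4) + (0) + (-4) + (0)] = 0/4 = 0
  <chi_rho, chi_3> = (1/4)[1*(4)*conj(1) + 1*(0)*conj(-1) + 1*(4)*conj(1) + 1*(0)*conj(-1)]
      = (1/4)[(4) + (0) + (4) + (0)] = 8/4 = 2
  <chi_rho, chi_4> = (1/4)[1*(4)*conj(1) + 1*(0)*conj(-1) + 1*(4)*conj(-1) + 1*(0)*conj(1)]
      = (1/4)[(4) + (0) + (-4) + (0)] = 0/4 = 0
Dimension check: dim(rho) = sum (mult * dim) = 2*1 + 0*1 + 2*1 + 0*1 = 4 = chi_rho(e) = 4.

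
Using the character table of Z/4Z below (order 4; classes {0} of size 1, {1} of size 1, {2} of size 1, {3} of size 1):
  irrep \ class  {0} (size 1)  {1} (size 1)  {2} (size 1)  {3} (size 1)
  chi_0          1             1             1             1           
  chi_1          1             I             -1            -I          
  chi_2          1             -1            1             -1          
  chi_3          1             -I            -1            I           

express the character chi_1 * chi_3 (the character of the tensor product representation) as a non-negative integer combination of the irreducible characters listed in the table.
chi_1 tensor chi_3 = chi_0 (all other irreducibles have multiplicity 0).

Derivation: The character of a tensor product is the pointwise product (chi_1 * chi_3)(C) = chi_1(C) * chi_3(C):
  {0}: (1)*(1), {1}: (I)*(-I), {2}: (-1)*(-1), {3}: (-I)*(I)
so (chi_1 * chi_3) takes values
  {0} -> 1, {1} -> 1, {2} -> 1, {3} -> 1.
Now take the inner product of this character with each irreducible chi from the table, <chi_1*chi_3, chi> = (1/4) sum_C |C| (chi_1*chi_3)(C) conj(chi(C)):
  <chi_1*chi_3, chi_0> = (1/4)[1*(1)*conj(1) + 1*(1)*conj(1) + 1*(1)*conj(1) + 1*(1)*conj(1)]
      = (1/4)[(1) + (1) + (1) + (1)] = 4/4 = 1
  <chi_1*chi_3, chi_1> = (1/4)[1*(1)*conj(1) + 1*(1)*conj(I) + 1*(1)*conj(-1) + 1*(1)*conj(-I)]
      = (1/4)[(1) + (-I) + (-1) + (I)] = 0/4 = 0
  <chi_1*chi_3, chi_2> = (1/4)[1*(1)*conj(1) + 1*(1)*conj(-1) + 1*(1)*conj(1) + 1*(1)*conj(-1)]
      = (1/4)[(1) + (-1) + (1) + (-1)] = 0/4 = 0
  <chi_1*chi_3, chi_3> = (1/4)[1*(1)*conj(1) + 1*(1)*conj(-I) + 1*(1)*conj(-1) + 1*(1)*conj(I)]
      = (1/4)[(1) + (I) + (-1) + (-I)] = 0/4 = 0
(Exp terms are combined using exp(i*s)*conj(exp(i*t)) = exp(i*(s-t)), and sums of them are collapsed using the identity that for every m > 1 the m distinct m-th roots of unity sum to 0, e.g. 1 + exp(2*I*pi/3) + exp(-2*I*pi/3) = 0.)
Hence the multiplicities are chi_0: 1. Dimension check: dim(chi_1)*dim(chi_3) = 1*1 = 1 and sum (mult * dim) = 1*1 = 1.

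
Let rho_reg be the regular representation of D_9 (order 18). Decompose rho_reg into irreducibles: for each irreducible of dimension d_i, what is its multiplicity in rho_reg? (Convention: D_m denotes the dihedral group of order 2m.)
Each irreducible V_i of dimension d_i appears with multiplicity d_i, i.e. rho_reg = (direct sum over all irreducibles V_i) d_i V_i. The irreducible dimensions for D_9 are 1, 1, 2, 2, 2, 2: 2 irreducibles of dimension 1, each with multiplicity 1; 4 irreducibles of dimension 2, each with multiplicity 2. Total dimension 2*1*1 + 4*2*2 = 18 = |G|.

Proof sketch: General theorem: in the regular representation of a finite group G, each irreducible appears with multiplicity equal to its dimension. Check: dim(rho_reg) = sum d_i^2 = 1 + 1 + 4 + 4 + 4 + 4 = 18 = |G|.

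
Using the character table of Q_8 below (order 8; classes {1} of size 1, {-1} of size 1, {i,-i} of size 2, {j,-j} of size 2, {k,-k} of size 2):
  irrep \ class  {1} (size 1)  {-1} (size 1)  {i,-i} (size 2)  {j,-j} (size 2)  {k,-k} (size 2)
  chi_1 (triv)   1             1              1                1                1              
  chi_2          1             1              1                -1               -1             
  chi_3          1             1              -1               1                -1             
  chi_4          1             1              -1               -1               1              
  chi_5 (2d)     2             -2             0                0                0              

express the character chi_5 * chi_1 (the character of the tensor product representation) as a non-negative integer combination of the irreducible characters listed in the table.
chi_5 tensor chi_1 = chi_5 (all other irreducibles have multiplicity 0).

Proof sketch: The character of a tensor product is the pointwise product (chi_5 * chi_1)(C) = chi_5(C) * chi_1(C):
  {1}: (2)*(1), {-1}: (-2)*(1), {i,-i}: (0)*(1), {j,-j}: (0)*(1), {k,-k}: (0)*(1)
so (chi_5 * chi_1) takes values
  {1} -> 2, {-1} -> -2, {i,-i} -> 0, {j,-j} -> 0, {k,-k} -> 0.
Now take the inner product of this character with each irreducible chi from the table, <chi_5*chi_1, chi> = (1/8) sum_C |C| (chi_5*chi_1)(C) conj(chi(C)):
  <chi_5*chi_1, chi_1> = (1/8)[1*(2)*conj(1) + 1*(-2)*conj(1) + 2*(0)*conj(1) + 2*(0)*conj(1) + 2*(0)*conj(1)]
      = (1/8)[(2) + (-2) + (0) + (0) + (0)] = 0/8 = 0
  <chi_5*chi_1, chi_2> = (1/8)[1*(2)*conj(1) + 1*(-2)*conj(1) + 2*(0)*conj(1) + 2*(0)*conj(-1) + 2*(0)*conj(-1)]
      = (1/8)[(2) + (-2) + (0) + (0) + (0)] = 0/8 = 0
  <chi_5*chi_1, chi_3> = (1/8)[1*(2)*conj(1) + 1*(-2)*conj(1) + 2*(0)*conj(-1) + 2*(0)*conj(1) + 2*(0)*conj(-1)]
      = (1/8)[(2) + (-2) + (0) + (0) + (0)] = 0/8 = 0
  <chi_5*chi_1, chi_4> = (1/8)[1*(2)*conj(1) + 1*(-2)*conj(1) + 2*(0)*conj(-1) + 2*(0)*conj(-1) + 2*(0)*conj(1)]
      = (1/8)[(2) + (-2) + (0) + (0) + (0)] = 0/8 = 0
  <chi_5*chi_1, chi_5> = (1/8)[1*(2)*conj(2) + 1*(-2)*conj(-2) + 2*(0)*conj(0) + 2*(0)*conj(0) + 2*(0)*conj(0)]
      = (1/8)[(4) + (4) + (0) + (0) + (0)] = 8/8 = 1
Hence the multiplicities are chi_5: 1. Dimension check: dim(chi_5)*dim(chi_1) = 2*1 = 2 and sum (mult * dim) = 1*2 = 2.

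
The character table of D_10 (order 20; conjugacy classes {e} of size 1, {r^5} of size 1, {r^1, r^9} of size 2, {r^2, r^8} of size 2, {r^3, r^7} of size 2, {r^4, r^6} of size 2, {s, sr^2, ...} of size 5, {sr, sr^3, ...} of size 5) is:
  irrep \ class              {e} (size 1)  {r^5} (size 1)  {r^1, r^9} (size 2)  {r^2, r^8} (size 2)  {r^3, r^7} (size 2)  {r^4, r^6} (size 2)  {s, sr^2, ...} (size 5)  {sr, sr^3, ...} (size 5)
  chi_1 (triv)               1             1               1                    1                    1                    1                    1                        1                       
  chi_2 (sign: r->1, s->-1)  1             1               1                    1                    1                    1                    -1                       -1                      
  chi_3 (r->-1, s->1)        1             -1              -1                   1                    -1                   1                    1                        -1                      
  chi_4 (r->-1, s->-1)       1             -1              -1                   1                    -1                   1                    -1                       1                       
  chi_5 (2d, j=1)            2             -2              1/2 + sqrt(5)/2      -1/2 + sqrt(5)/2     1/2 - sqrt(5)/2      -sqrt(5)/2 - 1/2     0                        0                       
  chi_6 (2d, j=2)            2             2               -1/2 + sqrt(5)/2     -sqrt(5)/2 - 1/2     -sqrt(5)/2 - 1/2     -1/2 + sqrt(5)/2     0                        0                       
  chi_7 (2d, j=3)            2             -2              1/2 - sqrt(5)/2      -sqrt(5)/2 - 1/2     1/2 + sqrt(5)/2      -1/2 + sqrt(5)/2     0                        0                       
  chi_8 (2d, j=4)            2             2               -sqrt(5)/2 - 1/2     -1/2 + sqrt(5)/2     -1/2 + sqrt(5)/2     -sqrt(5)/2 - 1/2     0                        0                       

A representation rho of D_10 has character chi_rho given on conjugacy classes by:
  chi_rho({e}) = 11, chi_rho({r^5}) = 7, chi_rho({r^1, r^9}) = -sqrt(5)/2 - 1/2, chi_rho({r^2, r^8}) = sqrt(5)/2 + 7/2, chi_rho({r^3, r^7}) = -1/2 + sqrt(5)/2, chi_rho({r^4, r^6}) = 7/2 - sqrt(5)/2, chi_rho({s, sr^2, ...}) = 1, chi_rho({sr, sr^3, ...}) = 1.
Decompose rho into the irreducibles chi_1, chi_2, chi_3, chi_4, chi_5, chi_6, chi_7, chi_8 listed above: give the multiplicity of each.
Multiplicities: chi_1: 2, chi_2: 1, chi_3: 1, chi_4: 1, chi_5: 0, chi_6: 1, chi_7: 0, chi_8: 2.

Why: Use <chi_rho, chi> = (1/|G|) sum_C |C| * chi_rho(C) * conj(chi(C)) with |G| = 20 for each irreducible chi in the table:
  <chi_rho, chi_1> = (1/20)[1*(11)*conj(1) + 1*(7)*conj(1) + 2*(-sqrt(5)/2 - 1/2)*conj(1) + 2*(sqrt(5)/2 + 7/2)*conj(1) + 2*(-1/2 + sqrt(5)/2)*conj(1) + 2*(7/2 - sqrt(5)/2)*conj(1) + 5*(1)*conj(1) + 5*(1)*conj(1)]
      = (1/20)[(11) + (7) + (-sqrt(5) - 1) + (sqrt(5) + 7) + (-1 + sqrt(5)) + (7 - sqrt(5)) + (5) + (5)] = 40/20 = 2
  <chi_rho, chi_2> = (1/20)[1*(11)*conj(1) + 1*(7)*conj(1) + 2*(-sqrt(5)/2 - 1/2)*conj(1) + 2*(sqrt(5)/2 + 7/2)*conj(1) + 2*(-1/2 + sqrt(5)/2)*conj(1) + 2*(7/2 - sqrt(5)/2)*conj(1) + 5*(1)*conj(-1) + 5*(1)*conj(-1)]
      = (1/20)[(11) + (7) + (-sqrt(5) - 1) + (sqrt(5) + 7) + (-1 + sqrt(5)) + (7 - sqrt(5)) + (-5) + (-5)] = 20/20 = 1
  <chi_rho, chi_3> = (1/20)[1*(11)*conj(1) + 1*(7)*conj(-1) + 2*(-sqrt(5)/2 - 1/2)*conj(-1) + 2*(sqrt(5)/2 + 7/2)*conj(1) + 2*(-1/2 + sqrt(5)/2)*conj(-1) + 2*(7/2 - sqrt(5)/2)*conj(1) + 5*(1)*conj(1) + 5*(1)*conj(-1)]
      = (1/20)[(11) + (-7) + (1 + sqrt(5)) + (sqrt(5) + 7) + (1 - sqrt(5)) + (7 - sqrt(5)) + (5) + (-5)] = 20/20 = 1
  <chi_rho, chi_4> = (1/20)[1*(11)*conj(1) + 1*(7)*conj(-1) + 2*(-sqrt(5)/2 - 1/2)*conj(-1) + 2*(sqrt(5)/2 + 7/2)*conj(1) + 2*(-1/2 + sqrt(5)/2)*conj(-1) + 2*(7/2 - sqrt(5)/2)*conj(1) + 5*(1)*conj(-1) + 5*(1)*conj(1)]
      = (1/20)[(11) + (-7) + (1 + sqrt(5)) + (sqrt(5) + 7) + (1 - sqrt(5)) + (7 - sqrt(5)) + (-5) + (5)] = 20/20 = 1
  <chi_rho, chi_5> = (1/20)[1*(11)*conj(2) + 1*(7)*conj(-2) + 2*(-sqrt(5)/2 - 1/2)*conj(1/2 + sqrt(5)/2) + 2*(sqrt(5)/2 + 7/2)*conj(-1/2 + sqrt(5)/2) + 2*(-1/2 + sqrt(5)/2)*conj(1/2 - sqrt(5)/2) + 2*(7/2 - sqrt(5)/2)*conj(-sqrt(5)/2 - 1/2) + 5*(1)*conj(0) + 5*(1)*conj(0)]
      = (1/20)[(22) + (-14) + (-3 - sqrt(5)) + (-1 + 3*sqrt(5)) + (-3 + sqrt(5)) + (-3*sqrt(5) - 1) + (0) + (0)] = 0/20 = 0
  <chi_rho, chi_6> = (1/20)[1*(11)*conj(2) + 1*(7)*conj(2) + 2*(-sqrt(5)/2 - 1/2)*conj(-1/2 + sqrt(5)/2) + 2*(sqrt(5)/2 + 7/2)*conj(-sqrt(5)/2 - 1/2) + 2*(-1/2 + sqrt(5)/2)*conj(-sqrt(5)/2 - 1/2) + 2*(7/2 - sqrt(5)/2)*conj(-1/2 + sqrt(5)/2) + 5*(1)*conj(0) + 5*(1)*conj(0)]
      = (1/20)[(22) + (14) + (-2) + (-4*sqrt(5) - 6) + (-2) + (-6 + 4*sqrt(5)) + (0) + (0)] = 20/20 = 1
  <chi_rho, chi_7> = (1/20)[1*(11)*conj(2) + 1*(7)*conj(-2) + 2*(-sqrt(5)/2 - 1/2)*conj(1/2 - sqrt(5)/2) + 2*(sqrt(5)/2 + 7/2)*conj(-sqrt(5)/2 - 1/2) + 2*(-1/2 + sqrt(5)/2)*conj(1/2 + sqrt(5)/2) + 2*(7/2 - sqrt(5)/2)*conj(-1/2 + sqrt(5)/2) + 5*(1)*conj(0) + 5*(1)*conj(0)]
      = (1/20)[(22) + (-14) + (2) + (-4*sqrt(5) - 6) + (2) + (-6 + 4*sqrt(5)) + (0) + (0)] = 0/20 = 0
  <chi_rho, chi_8> = (1/20)[1*(11)*conj(2) + 1*(7)*conj(2) + 2*(-sqrt(5)/2 - 1/2)*conj(-sqrt(5)/2 - 1/2) + 2*(sqrt(5)/2 + 7/2)*conj(-1/2 + sqrt(5)/2) + 2*(-1/2 + sqrt(5)/2)*conj(-1/2 + sqrt(5)/2) + 2*(7/2 - sqrt(5)/2)*conj(-sqrt(5)/2 - 1/2) + 5*(1)*conj(0) + 5*(1)*conj(0)]
      = (1/20)[(22) + (14) + (sqrt(5) + 3) + (-1 + 3*sqrt(5)) + (3 - sqrt(5)) + (-3*sqrt(5) - 1) + (0) + (0)] = 40/20 = 2
Dimension check: dim(rho) = sum (mult * dim) = 2*1 + 1*1 + 1*1 + 1*1 + 0*2 + 1*2 + 0*2 + 2*2 = 11 = chi_rho(e) = 11.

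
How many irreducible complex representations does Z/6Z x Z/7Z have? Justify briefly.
42

Details: The number of irreducible complex representations of a finite group equals its number of conjugacy classes. Z/6Z x Z/7Z is abelian of order 42, so every element is its own conjugacy class: 42 classes, so Z/6Z x Z/7Z (order 42) has exactly 42 irreducible complex representations.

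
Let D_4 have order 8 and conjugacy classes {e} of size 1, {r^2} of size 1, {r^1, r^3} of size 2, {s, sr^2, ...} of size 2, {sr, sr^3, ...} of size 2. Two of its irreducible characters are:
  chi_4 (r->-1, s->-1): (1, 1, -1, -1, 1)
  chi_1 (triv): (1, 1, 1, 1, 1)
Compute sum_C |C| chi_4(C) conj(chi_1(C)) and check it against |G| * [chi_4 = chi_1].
Sum = 0; so <chi_4, chi_1> = 0 (distinct irreducibles are orthogonal).

Proof sketch: Compute term by term over conjugacy classes (|C| * chi_4(C) * conj(chi_1(C))):
  1*(1)*conj(1) + 1*(1)*conj(1) + 2*(-1)*conj(1) + 2*(-1)*conj(1) + 2*(1)*conj(1)
  = (1) + (1) + (-2) + (-2) + (2)
  = 0.
Dividing by |G| = 8 gives 0/8 = 0, matching the row-orthogonality relation <chi_4, chi_1> = [chi_4 = chi_1].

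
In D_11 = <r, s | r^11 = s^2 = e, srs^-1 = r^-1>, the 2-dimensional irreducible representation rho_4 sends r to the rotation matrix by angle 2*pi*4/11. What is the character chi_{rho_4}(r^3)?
chi_{rho_4}(r^3) = 2*cos(2*pi*4*3/11) = 2*cos(24*pi/11)

Working: rho_4(r^3) is rotation by angle 2*pi*4*3/11, whose trace is 2*cos(2*pi*4*3/11) = 2*cos(24*pi/11).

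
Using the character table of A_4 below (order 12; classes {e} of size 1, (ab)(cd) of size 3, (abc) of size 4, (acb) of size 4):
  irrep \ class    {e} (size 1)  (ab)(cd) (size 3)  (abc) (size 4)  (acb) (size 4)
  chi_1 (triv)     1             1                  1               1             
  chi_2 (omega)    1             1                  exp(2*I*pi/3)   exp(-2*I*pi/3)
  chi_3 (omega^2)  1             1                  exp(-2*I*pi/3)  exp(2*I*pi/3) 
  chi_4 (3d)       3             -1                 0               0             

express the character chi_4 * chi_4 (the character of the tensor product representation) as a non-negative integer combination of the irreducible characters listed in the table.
chi_4 tensor chi_4 = chi_1 + chi_2 + chi_3 + 2*chi_4 (all other irreducibles have multiplicity 0).

Details: The character of a tensor product is the pointwise product (chi_4 * chi_4)(C) = chi_4(C) * chi_4(C):
  {e}: (3)*(3), (ab)(cd): (-1)*(-1), (abc): (0)*(0), (acb): (0)*(0)
so (chi_4 * chi_4) takes values
  {e} -> 9, (ab)(cd) -> 1, (abc) -> 0, (acb) -> 0.
Now take the inner product of this character with each irreducible chi from the table, <chi_4*chi_4, chi> = (1/12) sum_C |C| (chi_4*chi_4)(C) conj(chi(C)):
  <chi_4*chi_4, chi_1> = (1/12)[1*(9)*conj(1) + 3*(1)*conj(1) + 4*(0)*conj(1) + 4*(0)*conj(1)]
      = (1/12)[(9) + (3) + (0) + (0)] = 12/12 = 1
  <chi_4*chi_4, chi_2> = (1/12)[1*(9)*conj(1) + 3*(1)*conj(1) + 4*(0)*conj(exp(2*I*pi/3)) + 4*(0)*conj(exp(-2*I*pi/3))]
      = (1/12)[(9) + (3) + (0) + (0)] = 12/12 = 1
  <chi_4*chi_4, chi_3> = (1/12)[1*(9)*conj(1) + 3*(1)*conj(1) + 4*(0)*conj(exp(-2*I*pi/3)) + 4*(0)*conj(exp(2*I*pi/3))]
      = (1/12)[(9) + (3) + (0) + (0)] = 12/12 = 1
  <chi_4*chi_4, chi_4> = (1/12)[1*(9)*conj(3) + 3*(1)*conj(-1) + 4*(0)*conj(0) + 4*(0)*conj(0)]
      = (1/12)[(27) + (-3) + (0) + (0)] = 24/12 = 2
(Exp terms are combined using exp(i*s)*conj(exp(i*t)) = exp(i*(s-t)), and sums of them are collapsed using the identity that for every m > 1 the m distinct m-th roots of unity sum to 0, e.g. 1 + exp(2*I*pi/3) + exp(-2*I*pi/3) = 0.)
Hence the multiplicities are chi_1: 1, chi_2: 1, chi_3: 1, chi_4: 2. Dimension check: dim(chi_4)*dim(chi_4) = 3*3 = 9 and sum (mult * dim) = 1*1 + 1*1 + 1*1 + 2*3 = 9.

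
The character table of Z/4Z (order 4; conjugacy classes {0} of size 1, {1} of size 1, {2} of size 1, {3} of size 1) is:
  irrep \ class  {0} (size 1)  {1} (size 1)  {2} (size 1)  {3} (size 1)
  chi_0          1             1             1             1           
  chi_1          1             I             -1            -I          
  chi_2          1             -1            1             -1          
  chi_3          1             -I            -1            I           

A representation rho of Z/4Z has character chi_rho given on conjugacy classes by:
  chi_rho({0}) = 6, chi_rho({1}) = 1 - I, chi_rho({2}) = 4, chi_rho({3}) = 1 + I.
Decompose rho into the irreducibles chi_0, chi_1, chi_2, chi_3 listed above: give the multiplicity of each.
Multiplicities: chi_0: 3, chi_1: 0, chi_2: 2, chi_3: 1.

Argument: Use <chi_rho, chi> = (1/|G|) sum_C |C| * chi_rho(C) * conj(chi(C)) with |G| = 4 for each irreducible chi in the table:
  <chi_rho, chi_0> = (1/4)[1*(6)*conj(1) + 1*(1 - I)*conj(1) + 1*(4)*conj(1) + 1*(1 + I)*conj(1)]
      = (1/4)[(6) + (1 - I) + (4) + (1 + I)] = 12/4 = 3
  <chi_rho, chi_1> = (1/4)[1*(6)*conj(1) + 1*(1 - I)*conj(I) + 1*(4)*conj(-1) + 1*(1 + I)*conj(-I)]
      = (1/4)[(6) + (-1 - I) + (-4) + (-1 + I)] = 0/4 = 0
  <chi_rho, chi_2> = (1/4)[1*(6)*conj(1) + 1*(1 - I)*conj(-1) + 1*(4)*conj(1) + 1*(1 + I)*conj(-1)]
      = (1/4)[(6) + (-1 + I) + (4) + (-1 - I)] = 8/4 = 2
  <chi_rho, chi_3> = (1/4)[1*(6)*conj(1) + 1*(1 - I)*conj(-I) + 1*(4)*conj(-1) + 1*(1 + I)*conj(I)]
      = (1/4)[(6) + (1 + I) + (-4) + (1 - I)] = 4/4 = 1
(Exp terms are combined using exp(i*s)*conj(exp(i*t)) = exp(i*(s-t)), and sums of them are collapsed using the identity that for every m > 1 the m distinct m-th roots of unity sum to 0, e.g. 1 + exp(2*I*pi/3) + exp(-2*I*pi/3) = 0.)
Dimension check: dim(rho) = sum (mult * dim) = 3*1 + 0*1 + 2*1 + 1*1 = 6 = chi_rho(e) = 6.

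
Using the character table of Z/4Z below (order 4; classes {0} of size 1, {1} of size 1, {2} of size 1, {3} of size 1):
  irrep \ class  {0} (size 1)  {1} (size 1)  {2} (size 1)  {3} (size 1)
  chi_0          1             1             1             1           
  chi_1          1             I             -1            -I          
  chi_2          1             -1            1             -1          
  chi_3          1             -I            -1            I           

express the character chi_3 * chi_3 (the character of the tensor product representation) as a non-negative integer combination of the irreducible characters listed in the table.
chi_3 tensor chi_3 = chi_2 (all other irreducibles have multiplicity 0).

Working: The character of a tensor product is the pointwise product (chi_3 * chi_3)(C) = chi_3(C) * chi_3(C):
  {0}: (1)*(1), {1}: (-I)*(-I), {2}: (-1)*(-1), {3}: (I)*(I)
so (chi_3 * chi_3) takes values
  {0} -> 1, {1} -> -1, {2} -> 1, {3} -> -1.
Now take the inner product of this character with each irreducible chi from the table, <chi_3*chi_3, chi> = (1/4) sum_C |C| (chi_3*chi_3)(C) conj(chi(C)):
  <chi_3*chi_3, chi_0> = (1/4)[1*(1)*conj(1) + 1*(-1)*conj(1) + 1*(1)*conj(1) + 1*(-1)*conj(1)]
      = (1/4)[(1) + (-1) + (1) + (-1)] = 0/4 = 0
  <chi_3*chi_3, chi_1> = (1/4)[1*(1)*conj(1) + 1*(-1)*conj(I) + 1*(1)*conj(-1) + 1*(-1)*conj(-I)]
      = (1/4)[(1) + (I) + (-1) + (-I)] = 0/4 = 0
  <chi_3*chi_3, chi_2> = (1/4)[1*(1)*conj(1) + 1*(-1)*conj(-1) + 1*(1)*conj(1) + 1*(-1)*conj(-1)]
      = (1/4)[(1) + (1) + (1) + (1)] = 4/4 = 1
  <chi_3*chi_3, chi_3> = (1/4)[1*(1)*conj(1) + 1*(-1)*conj(-I) + 1*(1)*conj(-1) + 1*(-1)*conj(I)]
      = (1/4)[(1) + (-I) + (-1) + (I)] = 0/4 = 0
(Exp terms are combined using exp(i*s)*conj(exp(i*t)) = exp(i*(s-t)), and sums of them are collapsed using the identity that for every m > 1 the m distinct m-th roots of unity sum to 0, e.g. 1 + exp(2*I*pi/3) + exp(-2*I*pi/3) = 0.)
Hence the multiplicities are chi_2: 1. Dimension check: dim(chi_3)*dim(chi_3) = 1*1 = 1 and sum (mult * dim) = 1*1 = 1.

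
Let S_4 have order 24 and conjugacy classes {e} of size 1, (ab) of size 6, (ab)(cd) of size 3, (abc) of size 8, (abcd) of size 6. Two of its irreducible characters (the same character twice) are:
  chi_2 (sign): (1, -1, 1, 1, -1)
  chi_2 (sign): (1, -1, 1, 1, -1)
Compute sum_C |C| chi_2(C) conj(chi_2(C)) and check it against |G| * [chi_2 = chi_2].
Sum = 24 = |G| = 24; so <chi_2, chi_2> = 1 (norm-1 confirms irreducibility).

Why: Compute term by term over conjugacy classes (|C| * chi_2(C) * conj(chi_2(C))):
  1*(1)*conj(1) + 6*(-1)*conj(-1) + 3*(1)*conj(1) + 8*(1)*conj(1) + 6*(-1)*conj(-1)
  = (1) + (6) + (3) + (8) + (6)
  = 24.
Dividing by |G| = 24 gives 24/24 = 1, matching the row-orthogonality relation <chi_2, chi_2> = [chi_2 = chi_2].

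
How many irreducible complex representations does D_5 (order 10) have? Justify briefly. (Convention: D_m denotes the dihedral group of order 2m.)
4

Justification: The number of irreducible complex representations of a finite group equals its number of conjugacy classes. D_5 has 4 conjugacy classes ((n+3)/2 for n odd), so D_5 (order 10) has exactly 4 irreducible complex representations.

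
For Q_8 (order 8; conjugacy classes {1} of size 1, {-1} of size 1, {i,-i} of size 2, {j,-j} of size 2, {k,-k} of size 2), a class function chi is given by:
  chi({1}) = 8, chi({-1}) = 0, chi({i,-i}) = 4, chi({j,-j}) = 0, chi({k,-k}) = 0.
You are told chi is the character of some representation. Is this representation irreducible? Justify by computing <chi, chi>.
Not irreducible (reducible): <chi, chi> = 12 > 1.

Explanation: <chi, chi> = (1/|G|) sum_C |C| * |chi(C)|^2 = (1/8)[1*|8|^2 + 1*|0|^2 + 2*|4|^2 + 2*|0|^2 + 2*|0|^2]
  = (1/8)[(64) + (0) + (32) + (0) + (0)] = 96/8 = 12.
A character is irreducible iff <chi, chi> = 1, so this representation is reducible.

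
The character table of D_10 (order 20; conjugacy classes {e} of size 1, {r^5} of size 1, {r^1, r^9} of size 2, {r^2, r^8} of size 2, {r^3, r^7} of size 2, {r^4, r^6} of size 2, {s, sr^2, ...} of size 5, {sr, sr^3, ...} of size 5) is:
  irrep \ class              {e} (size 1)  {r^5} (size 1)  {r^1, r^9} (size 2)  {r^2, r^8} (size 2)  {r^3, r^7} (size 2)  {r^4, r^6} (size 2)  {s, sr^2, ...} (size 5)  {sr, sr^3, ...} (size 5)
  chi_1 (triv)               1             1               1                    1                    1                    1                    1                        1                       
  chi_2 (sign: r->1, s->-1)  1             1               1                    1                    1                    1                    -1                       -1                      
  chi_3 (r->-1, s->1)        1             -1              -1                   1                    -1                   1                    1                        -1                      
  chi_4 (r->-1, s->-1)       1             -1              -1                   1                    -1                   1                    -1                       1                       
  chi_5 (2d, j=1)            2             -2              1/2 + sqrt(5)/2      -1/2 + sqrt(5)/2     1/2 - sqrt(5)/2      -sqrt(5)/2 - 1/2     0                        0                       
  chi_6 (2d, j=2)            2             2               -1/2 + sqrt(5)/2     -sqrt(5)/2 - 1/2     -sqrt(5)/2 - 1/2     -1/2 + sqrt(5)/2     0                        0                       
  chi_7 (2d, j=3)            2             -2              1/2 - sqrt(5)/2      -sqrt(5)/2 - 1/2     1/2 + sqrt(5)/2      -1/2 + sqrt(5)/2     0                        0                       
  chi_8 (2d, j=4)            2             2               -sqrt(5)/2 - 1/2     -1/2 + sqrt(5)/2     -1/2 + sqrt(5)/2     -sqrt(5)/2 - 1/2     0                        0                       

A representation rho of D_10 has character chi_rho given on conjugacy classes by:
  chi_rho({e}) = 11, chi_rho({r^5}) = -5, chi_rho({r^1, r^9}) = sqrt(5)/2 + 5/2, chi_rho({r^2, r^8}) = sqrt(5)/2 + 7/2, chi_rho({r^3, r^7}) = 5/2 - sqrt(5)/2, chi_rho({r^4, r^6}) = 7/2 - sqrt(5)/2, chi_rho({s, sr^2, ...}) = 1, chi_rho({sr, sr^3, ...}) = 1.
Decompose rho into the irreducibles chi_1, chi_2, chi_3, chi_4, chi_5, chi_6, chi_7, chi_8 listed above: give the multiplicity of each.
Multiplicities: chi_1: 2, chi_2: 1, chi_3: 1, chi_4: 1, chi_5: 2, chi_6: 0, chi_7: 1, chi_8: 0.

Solution. Use <chi_rho, chi> = (1/|G|) sum_C |C| * chi_rho(C) * conj(chi(C)) with |G| = 20 for each irreducible chi in the table:
  <chi_rho, chi_1> = (1/20)[1*(11)*conj(1) + 1*(-5)*conj(1) + 2*(sqrt(5)/2 + 5/2)*conj(1) + 2*(sqrt(5)/2 + 7/2)*conj(1) + 2*(5/2 - sqrt(5)/2)*conj(1) + 2*(7/2 - sqrt(5)/2)*conj(1) + 5*(1)*conj(1) + 5*(1)*conj(1)]
      = (1/20)[(11) + (-5) + (sqrt(5) + 5) + (sqrt(5) + 7) + (5 - sqrt(5)) + (7 - sqrt(5)) + (5) + (5)] = 40/20 = 2
  <chi_rho, chi_2> = (1/20)[1*(11)*conj(1) + 1*(-5)*conj(1) + 2*(sqrt(5)/2 + 5/2)*conj(1) + 2*(sqrt(5)/2 + 7/2)*conj(1) + 2*(5/2 - sqrt(5)/2)*conj(1) + 2*(7/2 - sqrt(5)/2)*conj(1) + 5*(1)*conj(-1) + 5*(1)*conj(-1)]
      = (1/20)[(11) + (-5) + (sqrt(5) + 5) + (sqrt(5) + 7) + (5 - sqrt(5)) + (7 - sqrt(5)) + (-5) + (-5)] = 20/20 = 1
  <chi_rho, chi_3> = (1/20)[1*(11)*conj(1) + 1*(-5)*conj(-1) + 2*(sqrt(5)/2 + 5/2)*conj(-1) + 2*(sqrt(5)/2 + 7/2)*conj(1) + 2*(5/2 - sqrt(5)/2)*conj(-1) + 2*(7/2 - sqrt(5)/2)*conj(1) + 5*(1)*conj(1) + 5*(1)*conj(-1)]
      = (1/20)[(11) + (5) + (-5 - sqrt(5)) + (sqrt(5) + 7) + (-5 + sqrt(5)) + (7 - sqrt(5)) + (5) + (-5)] = 20/20 = 1
  <chi_rho, chi_4> = (1/20)[1*(11)*conj(1) + 1*(-5)*conj(-1) + 2*(sqrt(5)/2 + 5/2)*conj(-1) + 2*(sqrt(5)/2 + 7/2)*conj(1) + 2*(5/2 - sqrt(5)/2)*conj(-1) + 2*(7/2 - sqrt(5)/2)*conj(1) + 5*(1)*conj(-1) + 5*(1)*conj(1)]
      = (1/20)[(11) + (5) + (-5 - sqrt(5)) + (sqrt(5) + 7) + (-5 + sqrt(5)) + (7 - sqrt(5)) + (-5) + (5)] = 20/20 = 1
  <chi_rho, chi_5> = (1/20)[1*(11)*conj(2) + 1*(-5)*conj(-2) + 2*(sqrt(5)/2 + 5/2)*conj(1/2 + sqrt(5)/2) + 2*(sqrt(5)/2 + 7/2)*conj(-1/2 + sqrt(5)/2) + 2*(5/2 - sqrt(5)/2)*conj(1/2 - sqrt(5)/2) + 2*(7/2 - sqrt(5)/2)*conj(-sqrt(5)/2 - 1/2) + 5*(1)*conj(0) + 5*(1)*conj(0)]
      = (1/20)[(22) + (10) + (5 + 3*sqrt(5)) + (-1 + 3*sqrt(5)) + (5 - 3*sqrt(5)) + (-3*sqrt(5) - 1) + (0) + (0)] = 40/20 = 2
  <chi_rho, chi_6> = (1/20)[1*(11)*conj(2) + 1*(-5)*conj(2) + 2*(sqrt(5)/2 + 5/2)*conj(-1/2 + sqrt(5)/2) + 2*(sqrt(5)/2 + 7/2)*conj(-sqrt(5)/2 - 1/2) + 2*(5/2 - sqrt(5)/2)*conj(-sqrt(5)/2 - 1/2) + 2*(7/2 - sqrt(5)/2)*conj(-1/2 + sqrt(5)/2) + 5*(1)*conj(0) + 5*(1)*conj(0)]
      = (1/20)[(22) + (-10) + (2*sqrt(5)) + (-4*sqrt(5) - 6) + (-2*sqrt(5)) + (-6 + 4*sqrt(5)) + (0) + (0)] = 0/20 = 0
  <chi_rho, chi_7> = (1/20)[1*(11)*conj(2) + 1*(-5)*conj(-2) + 2*(sqrt(5)/2 + 5/2)*conj(1/2 - sqrt(5)/2) + 2*(sqrt(5)/2 + 7/2)*conj(-sqrt(5)/2 - 1/2) + 2*(5/2 - sqrt(5)/2)*conj(1/2 + sqrt(5)/2) + 2*(7/2 - sqrt(5)/2)*conj(-1/2 + sqrt(5)/2) + 5*(1)*conj(0) + 5*(1)*conj(0)]
      = (1/20)[(22) + (10) + (-2*sqrt(5)) + (-4*sqrt(5) - 6) + (2*sqrt(5)) + (-6 + 4*sqrt(5)) + (0) + (0)] = 20/20 = 1
  <chi_rho, chi_8> = (1/20)[1*(11)*conj(2) + 1*(-5)*conj(2) + 2*(sqrt(5)/2 + 5/2)*conj(-sqrt(5)/2 - 1/2) + 2*(sqrt(5)/2 + 7/2)*conj(-1/2 + sqrt(5)/2) + 2*(5/2 - sqrt(5)/2)*conj(-1/2 + sqrt(5)/2) + 2*(7/2 - sqrt(5)/2)*conj(-sqrt(5)/2 - 1/2) + 5*(1)*conj(0) + 5*(1)*conj(0)]
      = (1/20)[(22) + (-10) + (-3*sqrt(5) - 5) + (-1 + 3*sqrt(5)) + (-5 + 3*sqrt(5)) + (-3*sqrt(5) - 1) + (0) + (0)] = 0/20 = 0
Dimension check: dim(rho) = sum (mult * dim) = 2*1 + 1*1 + 1*1 + 1*1 + 2*2 + 0*2 + 1*2 + 0*2 = 11 = chi_rho(e) = 11.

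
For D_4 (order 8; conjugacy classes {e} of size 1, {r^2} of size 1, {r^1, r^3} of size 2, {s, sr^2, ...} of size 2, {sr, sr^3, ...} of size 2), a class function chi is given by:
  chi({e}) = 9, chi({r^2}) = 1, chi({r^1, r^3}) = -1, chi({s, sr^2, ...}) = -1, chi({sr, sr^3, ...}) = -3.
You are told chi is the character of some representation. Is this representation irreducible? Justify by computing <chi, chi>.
Not irreducible (reducible): <chi, chi> = 13 > 1.

Derivation: <chi, chi> = (1/|G|) sum_C |C| * |chi(C)|^2 = (1/8)[1*|9|^2 + 1*|1|^2 + 2*|-1|^2 + 2*|-1|^2 + 2*|-3|^2]
  = (1/8)[(81) + (1) + (2) + (2) + (18)] = 104/8 = 13.
A character is irreducible iff <chi, chi> = 1, so this representation is reducible.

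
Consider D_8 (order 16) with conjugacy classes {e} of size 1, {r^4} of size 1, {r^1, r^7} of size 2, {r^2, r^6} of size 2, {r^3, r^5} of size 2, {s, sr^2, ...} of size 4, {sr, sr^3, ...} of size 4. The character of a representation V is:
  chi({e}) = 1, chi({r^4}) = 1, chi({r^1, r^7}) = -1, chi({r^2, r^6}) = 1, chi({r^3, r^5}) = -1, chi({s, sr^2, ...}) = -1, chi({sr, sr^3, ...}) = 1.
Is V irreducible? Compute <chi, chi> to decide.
Irreducible: <chi, chi> = 1.

Working: <chi, chi> = (1/|G|) sum_C |C| * |chi(C)|^2 = (1/16)[1*|1|^2 + 1*|1|^2 + 2*|-1|^2 + 2*|1|^2 + 2*|-1|^2 + 4*|-1|^2 + 4*|1|^2]
  = (1/16)[(1) + (1) + (2) + (2) + (2) + (4) + (4)] = 16/16 = 1.
A character is irreducible iff <chi, chi> = 1, so this representation is irreducible.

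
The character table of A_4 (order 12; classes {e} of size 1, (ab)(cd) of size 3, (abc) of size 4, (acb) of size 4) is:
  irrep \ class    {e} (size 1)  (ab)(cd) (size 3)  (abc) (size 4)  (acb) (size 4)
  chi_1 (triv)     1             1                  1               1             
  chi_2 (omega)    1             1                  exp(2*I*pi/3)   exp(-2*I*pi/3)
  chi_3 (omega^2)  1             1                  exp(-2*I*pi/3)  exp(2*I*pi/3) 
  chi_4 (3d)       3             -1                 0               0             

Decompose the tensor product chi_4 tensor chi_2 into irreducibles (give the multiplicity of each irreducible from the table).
chi_4 tensor chi_2 = chi_4 (all other irreducibles have multiplicity 0).

Why: The character of a tensor product is the pointwise product (chi_4 * chi_2)(C) = chi_4(C) * chi_2(C):
  {e}: (3)*(1), (ab)(cd): (-1)*(1), (abc): (0)*(exp(2*I*pi/3)), (acb): (0)*(exp(-2*I*pi/3))
so (chi_4 * chi_2) takes values
  {e} -> 3, (ab)(cd) -> -1, (abc) -> 0, (acb) -> 0.
Now take the inner product of this character with each irreducible chi from the table, <chi_4*chi_2, chi> = (1/12) sum_C |C| (chi_4*chi_2)(C) conj(chi(C)):
  <chi_4*chi_2, chi_1> = (1/12)[1*(3)*conj(1) + 3*(-1)*conj(1) + 4*(0)*conj(1) + 4*(0)*conj(1)]
      = (1/12)[(3) + (-3) + (0) + (0)] = 0/12 = 0
  <chi_4*chi_2, chi_2> = (1/12)[1*(3)*conj(1) + 3*(-1)*conj(1) + 4*(0)*conj(exp(2*I*pi/3)) + 4*(0)*conj(exp(-2*I*pi/3))]
      = (1/12)[(3) + (-3) + (0) + (0)] = 0/12 = 0
  <chi_4*chi_2, chi_3> = (1/12)[1*(3)*conj(1) + 3*(-1)*conj(1) + 4*(0)*conj(exp(-2*I*pi/3)) + 4*(0)*conj(exp(2*I*pi/3))]
      = (1/12)[(3) + (-3) + (0) + (0)] = 0/12 = 0
  <chi_4*chi_2, chi_4> = (1/12)[1*(3)*conj(3) + 3*(-1)*conj(-1) + 4*(0)*conj(0) + 4*(0)*conj(0)]
      = (1/12)[(9) + (3) + (0) + (0)] = 12/12 = 1
(Exp terms are combined using exp(i*s)*conj(exp(i*t)) = exp(i*(s-t)), and sums of them are collapsed using the identity that for every m > 1 the m distinct m-th roots of unity sum to 0, e.g. 1 + exp(2*I*pi/3) + exp(-2*I*pi/3) = 0.)
Hence the multiplicities are chi_4: 1. Dimension check: dim(chi_4)*dim(chi_2) = 3*1 = 3 and sum (mult * dim) = 1*3 = 3.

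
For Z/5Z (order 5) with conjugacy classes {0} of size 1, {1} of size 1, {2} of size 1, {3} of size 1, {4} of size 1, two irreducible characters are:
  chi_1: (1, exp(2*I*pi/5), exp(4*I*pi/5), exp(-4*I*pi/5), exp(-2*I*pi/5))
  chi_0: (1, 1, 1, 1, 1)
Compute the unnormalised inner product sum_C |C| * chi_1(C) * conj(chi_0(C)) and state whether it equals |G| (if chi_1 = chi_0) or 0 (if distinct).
Sum = 0; so <chi_1, chi_0> = 0 (distinct irreducibles are orthogonal).

Compute term by term over conjugacy classes (|C| * chi_1(C) * conj(chi_0(C))):
  1*(1)*conj(1) + 1*(exp(2*I*pi/5))*conj(1) + 1*(exp(4*I*pi/5))*conj(1) + 1*(exp(-4*I*pi/5))*conj(1) + 1*(exp(-2*I*pi/5))*conj(1)
  = (1) + (exp(2*I*pi/5)) + (exp(4*I*pi/5)) + (exp(-4*I*pi/5)) + (exp(-2*I*pi/5))
  = 0.
(Exp terms are combined using exp(i*s)*conj(exp(i*t)) = exp(i*(s-t)), and sums of them are collapsed using the identity that for every m > 1 the m distinct m-th roots of unity sum to 0, e.g. 1 + exp(2*I*pi/3) + exp(-2*I*pi/3) = 0.)
Dividing by |G| = 5 gives 0/5 = 0, matching the row-orthogonality relation <chi_1, chi_0> = [chi_1 = chi_0].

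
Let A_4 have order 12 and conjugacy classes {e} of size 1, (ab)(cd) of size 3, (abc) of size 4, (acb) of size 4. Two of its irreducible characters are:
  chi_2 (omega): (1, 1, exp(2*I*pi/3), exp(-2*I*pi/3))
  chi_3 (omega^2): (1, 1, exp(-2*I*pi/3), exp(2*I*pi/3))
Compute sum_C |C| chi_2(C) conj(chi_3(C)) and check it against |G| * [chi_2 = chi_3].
Sum = 0; so <chi_2, chi_3> = 0 (distinct irreducibles are orthogonal).

Argument: Compute term by term over conjugacy classes (|C| * chi_2(C) * conj(chi_3(C))):
  1*(1)*conj(1) + 3*(1)*conj(1) + 4*(exp(2*I*pi/3))*conj(exp(-2*I*pi/3)) + 4*(exp(-2*I*pi/3))*conj(exp(2*I*pi/3))
  = (1) + (3) + (4*exp(-2*I*pi/3)) + (4*exp(2*I*pi/3))
  = 0.
(Exp terms are combined using exp(i*s)*conj(exp(i*t)) = exp(i*(s-t)), and sums of them are collapsed using the identity that for every m > 1 the m distinct m-th roots of unity sum to 0, e.g. 1 + exp(2*I*pi/3) + exp(-2*I*pi/3) = 0.)
Dividing by |G| = 12 gives 0/12 = 0, matching the row-orthogonality relation <chi_2, chi_3> = [chi_2 = chi_3].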